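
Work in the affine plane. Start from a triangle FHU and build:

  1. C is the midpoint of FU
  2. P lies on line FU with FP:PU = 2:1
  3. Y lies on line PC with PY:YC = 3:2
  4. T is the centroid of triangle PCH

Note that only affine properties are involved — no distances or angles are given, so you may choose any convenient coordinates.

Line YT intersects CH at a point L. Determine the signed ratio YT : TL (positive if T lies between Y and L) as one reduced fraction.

YT:TL = 1/5

Choose coordinates F = (0, 0), H = (1, 0), U = (0, 1).
1. C is the midpoint of FU ⇒ C = (0, 1/2)
2. P lies on line FU with FP:PU = 2:1 ⇒ P = (0, 2/3)
3. Y lies on line PC with PY:YC = 3:2 ⇒ Y = (0, 17/30)
4. T is the centroid of triangle PCH ⇒ T = (1/3, 7/18)
line YT meets CH at L = (2, -1/2)
T = Y + t·(L−Y) with t = 1/6, so YT:TL = 1/6:5/6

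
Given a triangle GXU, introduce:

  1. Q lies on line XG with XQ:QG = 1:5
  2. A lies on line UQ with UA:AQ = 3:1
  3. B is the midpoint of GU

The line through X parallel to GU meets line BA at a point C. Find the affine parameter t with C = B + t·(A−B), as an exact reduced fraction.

t = 8/5

Set G = (0, 0), X = (1, 0), U = (0, 1); any affine frame gives the same invariant.
1. Q lies on line XG with XQ:QG = 1:5 ⇒ Q = (5/6, 0)
2. A lies on line UQ with UA:AQ = 3:1 ⇒ A = (5/8, 1/4)
3. B is the midpoint of GU ⇒ B = (0, 1/2)
through X parallel to GU: direction (0, 1); meets BA at C = (1, 1/10)
C = B + t·(A−B) with t = 8/5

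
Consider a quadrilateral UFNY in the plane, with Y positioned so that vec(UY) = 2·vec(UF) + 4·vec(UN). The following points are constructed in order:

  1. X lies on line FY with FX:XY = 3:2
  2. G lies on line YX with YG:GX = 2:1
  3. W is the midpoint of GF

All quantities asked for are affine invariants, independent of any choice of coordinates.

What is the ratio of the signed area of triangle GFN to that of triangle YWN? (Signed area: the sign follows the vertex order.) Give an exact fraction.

Set U = (0, 0), F = (1, 0), N = (0, 1), Y = (2, 4); any affine frame gives the same invariant.
1. X lies on line FY with FX:XY = 3:2 ⇒ X = (8/5, 12/5)
2. G lies on line YX with YG:GX = 2:1 ⇒ G = (26/15, 44/15)
3. W is the midpoint of GF ⇒ W = (41/30, 22/15)
2·[GFN] = -11/3, 2·[YWN] = -19/6
[GFN]:[YWN] = -11/3:-19/6 = 22/19

[GFN]:[YWN] = 22/19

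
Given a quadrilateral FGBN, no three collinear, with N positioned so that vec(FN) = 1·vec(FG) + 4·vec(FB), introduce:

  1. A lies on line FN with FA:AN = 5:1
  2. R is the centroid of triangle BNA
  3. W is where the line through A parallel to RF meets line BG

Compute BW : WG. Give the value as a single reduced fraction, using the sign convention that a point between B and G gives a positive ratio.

BW:WG = 16/45

Choose coordinates F = (0, 0), G = (1, 0), B = (0, 1), N = (1, 4).
1. A lies on line FN with FA:AN = 5:1 ⇒ A = (5/6, 10/3)
2. R is the centroid of triangle BNA ⇒ R = (11/18, 25/9)
3. W is where the line through A parallel to RF meets line BG ⇒ W = (16/61, 45/61)
W = B + t·(G−B) with t = 16/61, so BW:WG = t:(1−t) = 16/61:45/61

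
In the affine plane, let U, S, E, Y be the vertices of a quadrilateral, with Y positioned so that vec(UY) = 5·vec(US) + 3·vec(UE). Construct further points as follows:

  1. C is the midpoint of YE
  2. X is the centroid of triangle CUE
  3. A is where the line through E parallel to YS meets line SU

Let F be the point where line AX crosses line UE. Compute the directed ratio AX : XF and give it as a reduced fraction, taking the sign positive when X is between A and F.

AX:XF = -13/5

Set U = (0, 0), S = (1, 0), E = (0, 1), Y = (5, 3); any affine frame gives the same invariant.
1. C is the midpoint of YE ⇒ C = (5/2, 2)
2. X is the centroid of triangle CUE ⇒ X = (5/6, 1)
3. A is where the line through E parallel to YS meets line SU ⇒ A = (-4/3, 0)
line AX meets UE at F = (0, 8/13)
X = A + t·(F−A) with t = 13/8, so AX:XF = 13/8:-5/8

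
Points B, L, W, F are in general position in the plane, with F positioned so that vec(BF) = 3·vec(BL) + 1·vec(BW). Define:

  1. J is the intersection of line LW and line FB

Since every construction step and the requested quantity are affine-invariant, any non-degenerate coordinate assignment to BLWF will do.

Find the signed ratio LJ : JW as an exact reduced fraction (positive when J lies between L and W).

Assign B = (0, 0), L = (1, 0), W = (0, 1), F = (3, 1) — the answer is frame-independent, so this choice is without loss of generality.
1. J is the intersection of line LW and line FB ⇒ J = (3/4, 1/4)
J = L + t·(W−L) with t = 1/4, so LJ:JW = t:(1−t) = 1/4:3/4

LJ:JW = 1/3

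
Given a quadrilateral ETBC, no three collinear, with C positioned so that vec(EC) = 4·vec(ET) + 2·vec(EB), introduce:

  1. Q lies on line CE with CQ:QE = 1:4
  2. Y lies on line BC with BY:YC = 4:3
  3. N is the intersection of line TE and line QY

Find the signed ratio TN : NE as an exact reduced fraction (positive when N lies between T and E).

Assign E = (0, 0), T = (1, 0), B = (0, 1), C = (4, 2) — the answer is frame-independent, so this choice is without loss of generality.
1. Q lies on line CE with CQ:QE = 1:4 ⇒ Q = (16/5, 8/5)
2. Y lies on line BC with BY:YC = 4:3 ⇒ Y = (16/7, 11/7)
3. N is the intersection of line TE and line QY ⇒ N = (-48, 0)
N = T + t·(E−T) with t = 49, so TN:NE = t:(1−t) = 49:-48

TN:NE = -49/48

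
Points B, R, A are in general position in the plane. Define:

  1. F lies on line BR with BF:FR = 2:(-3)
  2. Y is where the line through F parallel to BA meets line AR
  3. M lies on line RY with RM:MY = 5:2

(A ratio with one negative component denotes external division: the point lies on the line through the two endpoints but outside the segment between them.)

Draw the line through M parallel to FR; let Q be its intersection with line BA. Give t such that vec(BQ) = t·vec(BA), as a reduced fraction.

t = 15/7

Choose coordinates B = (0, 0), R = (1, 0), A = (0, 1).
1. F lies on line BR with BF:FR = 2:(-3) ⇒ F = (-2, 0)
2. Y is where the line through F parallel to BA meets line AR ⇒ Y = (-2, 3)
3. M lies on line RY with RM:MY = 5:2 ⇒ M = (-8/7, 15/7)
through M parallel to FR: direction (3, 0); meets BA at Q = (0, 15/7)
Q = B + t·(A−B) with t = 15/7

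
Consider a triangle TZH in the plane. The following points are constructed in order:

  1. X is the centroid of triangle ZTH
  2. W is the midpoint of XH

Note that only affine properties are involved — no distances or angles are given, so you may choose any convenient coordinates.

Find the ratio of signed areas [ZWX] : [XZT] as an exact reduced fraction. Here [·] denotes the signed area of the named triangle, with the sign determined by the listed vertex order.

Assign T = (0, 0), Z = (1, 0), H = (0, 1) — the answer is frame-independent, so this choice is without loss of generality.
1. X is the centroid of triangle ZTH ⇒ X = (1/3, 1/3)
2. W is the midpoint of XH ⇒ W = (1/6, 2/3)
2·[ZWX] = 1/6, 2·[XZT] = -1/3
[ZWX]:[XZT] = 1/6:-1/3 = -1/2

[ZWX]:[XZT] = -1/2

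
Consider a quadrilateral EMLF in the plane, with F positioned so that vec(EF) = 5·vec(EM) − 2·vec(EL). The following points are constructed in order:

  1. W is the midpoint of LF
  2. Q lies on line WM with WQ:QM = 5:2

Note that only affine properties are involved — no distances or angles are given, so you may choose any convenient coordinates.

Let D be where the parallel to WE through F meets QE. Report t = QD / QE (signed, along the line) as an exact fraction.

t = 8

Assign E = (0, 0), M = (1, 0), L = (0, 1), F = (5, -2) — the answer is frame-independent, so this choice is without loss of generality.
1. W is the midpoint of LF ⇒ W = (5/2, -1/2)
2. Q lies on line WM with WQ:QM = 5:2 ⇒ Q = (10/7, -1/7)
through F parallel to WE: direction (-5/2, 1/2); meets QE at D = (-10, 1)
D = Q + t·(E−Q) with t = 8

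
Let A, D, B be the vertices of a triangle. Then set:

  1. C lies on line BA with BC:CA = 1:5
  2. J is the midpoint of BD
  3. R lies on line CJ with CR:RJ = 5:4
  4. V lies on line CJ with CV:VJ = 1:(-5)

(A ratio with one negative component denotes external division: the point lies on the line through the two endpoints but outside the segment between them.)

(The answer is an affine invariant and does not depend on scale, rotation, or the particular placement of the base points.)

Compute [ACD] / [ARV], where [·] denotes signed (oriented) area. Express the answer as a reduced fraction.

Assign A = (0, 0), D = (1, 0), B = (0, 1) — the answer is frame-independent, so this choice is without loss of generality.
1. C lies on line BA with BC:CA = 1:5 ⇒ C = (0, 5/6)
2. J is the midpoint of BD ⇒ J = (1/2, 1/2)
3. R lies on line CJ with CR:RJ = 5:4 ⇒ R = (5/18, 35/54)
4. V lies on line CJ with CV:VJ = 1:(-5) ⇒ V = (-1/8, 11/12)
2·[ACD] = -5/6, 2·[ARV] = 145/432
[ACD]:[ARV] = -5/6:145/432 = -72/29

[ACD]:[ARV] = -72/29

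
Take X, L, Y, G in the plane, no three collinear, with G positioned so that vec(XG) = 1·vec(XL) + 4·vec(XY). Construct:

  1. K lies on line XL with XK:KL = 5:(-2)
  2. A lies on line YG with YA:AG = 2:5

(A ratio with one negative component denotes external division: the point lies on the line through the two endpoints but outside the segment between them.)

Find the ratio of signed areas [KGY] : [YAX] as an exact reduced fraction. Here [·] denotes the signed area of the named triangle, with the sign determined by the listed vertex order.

[KGY]:[YAX] = -21

Set X = (0, 0), L = (1, 0), Y = (0, 1), G = (1, 4); any affine frame gives the same invariant.
1. K lies on line XL with XK:KL = 5:(-2) ⇒ K = (5/3, 0)
2. A lies on line YG with YA:AG = 2:5 ⇒ A = (2/7, 13/7)
2·[KGY] = 6, 2·[YAX] = -2/7
[KGY]:[YAX] = 6:-2/7 = -21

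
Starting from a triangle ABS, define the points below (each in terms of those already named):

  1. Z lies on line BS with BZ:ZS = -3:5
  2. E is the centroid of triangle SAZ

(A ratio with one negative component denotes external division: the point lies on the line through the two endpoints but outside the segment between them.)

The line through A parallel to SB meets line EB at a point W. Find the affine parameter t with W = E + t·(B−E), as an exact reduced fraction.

Work in coordinates with A = (0, 0), B = (1, 0), S = (0, 1).
1. Z lies on line BS with BZ:ZS = -3:5 ⇒ Z = (5/2, -3/2)
2. E is the centroid of triangle SAZ ⇒ E = (5/6, -1/6)
through A parallel to SB: direction (1, -1); meets EB at W = (1/2, -1/2)
W = E + t·(B−E) with t = -2

t = -2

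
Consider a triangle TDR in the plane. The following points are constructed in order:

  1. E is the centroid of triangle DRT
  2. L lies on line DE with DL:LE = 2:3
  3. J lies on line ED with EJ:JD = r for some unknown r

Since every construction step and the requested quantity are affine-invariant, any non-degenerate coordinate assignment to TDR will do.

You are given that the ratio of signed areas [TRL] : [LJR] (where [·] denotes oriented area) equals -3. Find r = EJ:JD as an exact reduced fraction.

Work in coordinates with T = (0, 0), D = (1, 0), R = (0, 1).
1. E is the centroid of triangle DRT ⇒ E = (1/3, 1/3)
2. L lies on line DE with DL:LE = 2:3 ⇒ L = (11/15, 2/15)
3. With EJ:JD = r, write λ = r/(r+1) so J = E + λ·(D−E); J is affine-linear in λ
Every point depending on J is an affine combination of J and λ-independent points, so each such coordinate is linear in λ; the λ² term in each signed area is a multiple of (D−E)×(D−E) = 0, so 2·[TRL] and 2·[LJR] are each linear in λ. Evaluating at λ=0 and λ=1:
  2·[TRL] = -11/15,   2·[LJR] = 1/3·λ − 1/5
So [TRL]:[LJR] = (-11/15) / (1/3·λ − 1/5). Setting this equal to -3:
  -11/15 = -3·(1/3·λ − 1/5)  ⇒  λ = 4/3
Then r = λ/(1−λ) = (4/3)/(-1/3) = -4. Check: with r = -4, J = (11/9, -1/9) and [TRL]:[LJR] = -3 as required.

r = -4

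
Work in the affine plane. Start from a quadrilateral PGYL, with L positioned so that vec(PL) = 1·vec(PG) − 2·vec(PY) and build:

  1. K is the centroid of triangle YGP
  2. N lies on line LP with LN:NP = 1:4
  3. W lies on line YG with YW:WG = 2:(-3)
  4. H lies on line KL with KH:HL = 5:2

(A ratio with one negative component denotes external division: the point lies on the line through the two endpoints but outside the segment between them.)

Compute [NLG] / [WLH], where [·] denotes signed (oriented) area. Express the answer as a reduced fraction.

Assign P = (0, 0), G = (1, 0), Y = (0, 1), L = (1, -2) — the answer is frame-independent, so this choice is without loss of generality.
1. K is the centroid of triangle YGP ⇒ K = (1/3, 1/3)
2. N lies on line LP with LN:NP = 1:4 ⇒ N = (4/5, -8/5)
3. W lies on line YG with YW:WG = 2:(-3) ⇒ W = (-2, 3)
4. H lies on line KL with KH:HL = 5:2 ⇒ H = (17/21, -4/3)
2·[NLG] = 2/5, 2·[WLH] = 22/21
[NLG]:[WLH] = 2/5:22/21 = 21/55

[NLG]:[WLH] = 21/55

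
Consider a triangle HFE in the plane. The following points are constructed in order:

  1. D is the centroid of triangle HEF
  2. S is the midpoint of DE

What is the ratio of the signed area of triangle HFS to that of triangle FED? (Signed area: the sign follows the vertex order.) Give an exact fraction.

[HFS]:[FED] = 2

Assign H = (0, 0), F = (1, 0), E = (0, 1) — the answer is frame-independent, so this choice is without loss of generality.
1. D is the centroid of triangle HEF ⇒ D = (1/3, 1/3)
2. S is the midpoint of DE ⇒ S = (1/6, 2/3)
2·[HFS] = 2/3, 2·[FED] = 1/3
[HFS]:[FED] = 2/3:1/3 = 2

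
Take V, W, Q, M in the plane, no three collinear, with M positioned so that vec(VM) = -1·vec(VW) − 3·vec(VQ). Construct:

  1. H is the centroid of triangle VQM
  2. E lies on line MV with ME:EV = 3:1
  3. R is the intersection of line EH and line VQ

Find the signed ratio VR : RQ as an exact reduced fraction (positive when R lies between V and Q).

VR:RQ = -1/2

Set V = (0, 0), W = (1, 0), Q = (0, 1), M = (-1, -3); any affine frame gives the same invariant.
1. H is the centroid of triangle VQM ⇒ H = (-1/3, -2/3)
2. E lies on line MV with ME:EV = 3:1 ⇒ E = (-1/4, -3/4)
3. R is the intersection of line EH and line VQ ⇒ R = (0, -1)
R = V + t·(Q−V) with t = -1, so VR:RQ = t:(1−t) = -1:2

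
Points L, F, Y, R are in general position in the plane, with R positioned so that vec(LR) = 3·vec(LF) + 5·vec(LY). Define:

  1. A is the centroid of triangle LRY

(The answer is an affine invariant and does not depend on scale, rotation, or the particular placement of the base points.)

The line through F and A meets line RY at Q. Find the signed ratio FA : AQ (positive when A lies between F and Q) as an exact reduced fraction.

FA:AQ = 6

Work in coordinates with L = (0, 0), F = (1, 0), Y = (0, 1), R = (3, 5).
1. A is the centroid of triangle LRY ⇒ A = (1, 2)
line FA meets RY at Q = (1, 7/3)
A = F + t·(Q−F) with t = 6/7, so FA:AQ = 6/7:1/7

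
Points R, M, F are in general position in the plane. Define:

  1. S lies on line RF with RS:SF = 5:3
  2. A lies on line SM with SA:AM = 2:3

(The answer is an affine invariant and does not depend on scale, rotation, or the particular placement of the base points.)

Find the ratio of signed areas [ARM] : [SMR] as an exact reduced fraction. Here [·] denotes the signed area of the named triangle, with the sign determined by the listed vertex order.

[ARM]:[SMR] = -3/5

Choose coordinates R = (0, 0), M = (1, 0), F = (0, 1).
1. S lies on line RF with RS:SF = 5:3 ⇒ S = (0, 5/8)
2. A lies on line SM with SA:AM = 2:3 ⇒ A = (2/5, 3/8)
2·[ARM] = 3/8, 2·[SMR] = -5/8
[ARM]:[SMR] = 3/8:-5/8 = -3/5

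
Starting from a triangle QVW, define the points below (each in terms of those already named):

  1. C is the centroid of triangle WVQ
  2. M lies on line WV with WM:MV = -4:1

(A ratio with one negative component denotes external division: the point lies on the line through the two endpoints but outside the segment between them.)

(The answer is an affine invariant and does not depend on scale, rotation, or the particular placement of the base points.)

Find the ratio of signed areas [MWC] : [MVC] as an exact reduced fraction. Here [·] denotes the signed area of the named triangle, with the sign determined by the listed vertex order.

[MWC]:[MVC] = 4

Assign Q = (0, 0), V = (1, 0), W = (0, 1) — the answer is frame-independent, so this choice is without loss of generality.
1. C is the centroid of triangle WVQ ⇒ C = (1/3, 1/3)
2. M lies on line WV with WM:MV = -4:1 ⇒ M = (4/3, -1/3)
2·[MWC] = 4/9, 2·[MVC] = 1/9
[MWC]:[MVC] = 4/9:1/9 = 4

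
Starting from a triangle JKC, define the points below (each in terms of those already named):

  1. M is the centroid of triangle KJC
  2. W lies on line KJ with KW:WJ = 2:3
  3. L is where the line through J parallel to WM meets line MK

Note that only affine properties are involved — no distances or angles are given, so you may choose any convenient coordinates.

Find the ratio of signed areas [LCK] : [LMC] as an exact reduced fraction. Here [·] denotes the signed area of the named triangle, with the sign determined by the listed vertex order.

[LCK]:[LMC] = -5/3

Assign J = (0, 0), K = (1, 0), C = (0, 1) — the answer is frame-independent, so this choice is without loss of generality.
1. M is the centroid of triangle KJC ⇒ M = (1/3, 1/3)
2. W lies on line KJ with KW:WJ = 2:3 ⇒ W = (3/5, 0)
3. L is where the line through J parallel to WM meets line MK ⇒ L = (-2/3, 5/6)
2·[LCK] = -5/6, 2·[LMC] = 1/2
[LCK]:[LMC] = -5/6:1/2 = -5/3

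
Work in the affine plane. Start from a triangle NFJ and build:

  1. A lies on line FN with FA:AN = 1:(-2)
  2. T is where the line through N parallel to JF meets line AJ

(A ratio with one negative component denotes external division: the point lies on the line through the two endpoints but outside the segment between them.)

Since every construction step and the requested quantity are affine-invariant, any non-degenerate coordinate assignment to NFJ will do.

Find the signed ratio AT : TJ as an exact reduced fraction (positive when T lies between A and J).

Work in coordinates with N = (0, 0), F = (1, 0), J = (0, 1).
1. A lies on line FN with FA:AN = 1:(-2) ⇒ A = (2, 0)
2. T is where the line through N parallel to JF meets line AJ ⇒ T = (-2, 2)
T = A + t·(J−A) with t = 2, so AT:TJ = t:(1−t) = 2:-1

AT:TJ = -2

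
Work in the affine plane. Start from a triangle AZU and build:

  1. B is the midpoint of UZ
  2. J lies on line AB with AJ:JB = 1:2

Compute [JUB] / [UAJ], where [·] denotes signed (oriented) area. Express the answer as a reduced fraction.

Work in coordinates with A = (0, 0), Z = (1, 0), U = (0, 1).
1. B is the midpoint of UZ ⇒ B = (1/2, 1/2)
2. J lies on line AB with AJ:JB = 1:2 ⇒ J = (1/6, 1/6)
2·[JUB] = -1/3, 2·[UAJ] = 1/6
[JUB]:[UAJ] = -1/3:1/6 = -2

[JUB]:[UAJ] = -2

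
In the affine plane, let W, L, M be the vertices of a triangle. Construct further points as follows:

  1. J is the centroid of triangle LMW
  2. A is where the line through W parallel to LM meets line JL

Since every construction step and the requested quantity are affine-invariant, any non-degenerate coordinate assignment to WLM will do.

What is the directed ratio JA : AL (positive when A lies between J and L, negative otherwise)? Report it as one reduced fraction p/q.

Choose coordinates W = (0, 0), L = (1, 0), M = (0, 1).
1. J is the centroid of triangle LMW ⇒ J = (1/3, 1/3)
2. A is where the line through W parallel to LM meets line JL ⇒ A = (-1, 1)
A = J + t·(L−J) with t = -2, so JA:AL = t:(1−t) = -2:3

JA:AL = -2/3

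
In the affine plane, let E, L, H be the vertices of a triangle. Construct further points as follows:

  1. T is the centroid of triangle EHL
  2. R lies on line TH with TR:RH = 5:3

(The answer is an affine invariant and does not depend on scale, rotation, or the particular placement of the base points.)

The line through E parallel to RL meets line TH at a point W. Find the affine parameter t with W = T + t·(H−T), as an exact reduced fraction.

t = -13/8

Set E = (0, 0), L = (1, 0), H = (0, 1); any affine frame gives the same invariant.
1. T is the centroid of triangle EHL ⇒ T = (1/3, 1/3)
2. R lies on line TH with TR:RH = 5:3 ⇒ R = (1/8, 3/4)
through E parallel to RL: direction (7/8, -3/4); meets TH at W = (7/8, -3/4)
W = T + t·(H−T) with t = -13/8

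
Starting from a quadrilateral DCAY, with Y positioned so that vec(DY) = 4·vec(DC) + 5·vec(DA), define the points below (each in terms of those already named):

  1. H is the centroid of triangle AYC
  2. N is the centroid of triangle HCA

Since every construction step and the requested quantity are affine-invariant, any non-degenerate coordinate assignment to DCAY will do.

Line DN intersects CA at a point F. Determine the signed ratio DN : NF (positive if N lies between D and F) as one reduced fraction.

DN:NF = -17/8

Work in coordinates with D = (0, 0), C = (1, 0), A = (0, 1), Y = (4, 5).
1. H is the centroid of triangle AYC ⇒ H = (5/3, 2)
2. N is the centroid of triangle HCA ⇒ N = (8/9, 1)
line DN meets CA at F = (8/17, 9/17)
N = D + t·(F−D) with t = 17/9, so DN:NF = 17/9:-8/9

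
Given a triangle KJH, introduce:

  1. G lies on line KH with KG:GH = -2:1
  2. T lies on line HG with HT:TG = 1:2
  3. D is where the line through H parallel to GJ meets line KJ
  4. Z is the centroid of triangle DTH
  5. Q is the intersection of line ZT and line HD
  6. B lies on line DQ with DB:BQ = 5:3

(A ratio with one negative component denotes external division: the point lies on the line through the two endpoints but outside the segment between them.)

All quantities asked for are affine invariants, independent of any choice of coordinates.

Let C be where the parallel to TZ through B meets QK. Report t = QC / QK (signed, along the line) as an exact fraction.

Set K = (0, 0), J = (1, 0), H = (0, 1); any affine frame gives the same invariant.
1. G lies on line KH with KG:GH = -2:1 ⇒ G = (0, 2)
2. T lies on line HG with HT:TG = 1:2 ⇒ T = (0, 4/3)
3. D is where the line through H parallel to GJ meets line KJ ⇒ D = (1/2, 0)
4. Z is the centroid of triangle DTH ⇒ Z = (1/6, 7/9)
5. Q is the intersection of line ZT and line HD ⇒ Q = (1/4, 1/2)
6. B lies on line DQ with DB:BQ = 5:3 ⇒ B = (11/32, 5/16)
through B parallel to TZ: direction (1/6, -5/9); meets QK at C = (35/128, 35/64)
C = Q + t·(K−Q) with t = -3/32

t = -3/32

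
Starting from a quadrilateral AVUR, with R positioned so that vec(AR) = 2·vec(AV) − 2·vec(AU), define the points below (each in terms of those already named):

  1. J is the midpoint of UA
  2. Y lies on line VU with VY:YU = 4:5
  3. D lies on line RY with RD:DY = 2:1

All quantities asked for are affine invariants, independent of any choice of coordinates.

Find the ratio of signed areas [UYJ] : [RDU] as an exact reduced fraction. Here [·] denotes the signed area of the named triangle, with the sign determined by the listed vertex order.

[UYJ]:[RDU] = -3/4

Choose coordinates A = (0, 0), V = (1, 0), U = (0, 1), R = (2, -2).
1. J is the midpoint of UA ⇒ J = (0, 1/2)
2. Y lies on line VU with VY:YU = 4:5 ⇒ Y = (5/9, 4/9)
3. D lies on line RY with RD:DY = 2:1 ⇒ D = (28/27, -10/27)
2·[UYJ] = -5/18, 2·[RDU] = 10/27
[UYJ]:[RDU] = -5/18:10/27 = -3/4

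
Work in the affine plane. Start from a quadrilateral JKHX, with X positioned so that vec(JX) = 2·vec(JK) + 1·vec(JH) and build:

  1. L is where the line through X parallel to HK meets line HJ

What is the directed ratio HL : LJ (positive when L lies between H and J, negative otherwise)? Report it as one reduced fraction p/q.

Work in coordinates with J = (0, 0), K = (1, 0), H = (0, 1), X = (2, 1).
1. L is where the line through X parallel to HK meets line HJ ⇒ L = (0, 3)
L = H + t·(J−H) with t = -2, so HL:LJ = t:(1−t) = -2:3

HL:LJ = -2/3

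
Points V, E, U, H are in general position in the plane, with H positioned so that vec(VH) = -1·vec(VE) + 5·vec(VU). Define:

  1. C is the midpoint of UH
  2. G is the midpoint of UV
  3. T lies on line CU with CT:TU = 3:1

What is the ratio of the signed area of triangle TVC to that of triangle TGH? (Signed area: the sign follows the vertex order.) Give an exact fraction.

Work in coordinates with V = (0, 0), E = (1, 0), U = (0, 1), H = (-1, 5).
1. C is the midpoint of UH ⇒ C = (-1/2, 3)
2. G is the midpoint of UV ⇒ G = (0, 1/2)
3. T lies on line CU with CT:TU = 3:1 ⇒ T = (-1/8, 3/2)
2·[TVC] = -3/8, 2·[TGH] = -7/16
[TVC]:[TGH] = -3/8:-7/16 = 6/7

[TVC]:[TGH] = 6/7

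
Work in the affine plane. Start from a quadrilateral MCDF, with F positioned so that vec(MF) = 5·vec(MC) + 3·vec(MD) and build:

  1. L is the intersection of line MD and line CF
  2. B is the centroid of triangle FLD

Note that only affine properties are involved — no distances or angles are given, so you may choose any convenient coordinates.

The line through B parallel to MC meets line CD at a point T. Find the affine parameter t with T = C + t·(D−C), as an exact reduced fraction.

t = 13/12

Work in coordinates with M = (0, 0), C = (1, 0), D = (0, 1), F = (5, 3).
1. L is the intersection of line MD and line CF ⇒ L = (0, -3/4)
2. B is the centroid of triangle FLD ⇒ B = (5/3, 13/12)
through B parallel to MC: direction (1, 0); meets CD at T = (-1/12, 13/12)
T = C + t·(D−C) with t = 13/12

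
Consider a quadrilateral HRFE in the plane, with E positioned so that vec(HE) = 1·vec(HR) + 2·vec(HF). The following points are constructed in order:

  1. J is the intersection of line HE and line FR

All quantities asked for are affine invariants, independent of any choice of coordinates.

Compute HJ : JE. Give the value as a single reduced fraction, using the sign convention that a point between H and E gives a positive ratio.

Work in coordinates with H = (0, 0), R = (1, 0), F = (0, 1), E = (1, 2).
1. J is the intersection of line HE and line FR ⇒ J = (1/3, 2/3)
J = H + t·(E−H) with t = 1/3, so HJ:JE = t:(1−t) = 1/3:2/3

HJ:JE = 1/2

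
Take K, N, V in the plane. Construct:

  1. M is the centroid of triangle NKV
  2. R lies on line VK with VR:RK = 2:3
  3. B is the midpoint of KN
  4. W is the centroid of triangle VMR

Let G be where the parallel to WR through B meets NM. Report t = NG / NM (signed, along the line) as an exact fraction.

t = 1/3

Set K = (0, 0), N = (1, 0), V = (0, 1); any affine frame gives the same invariant.
1. M is the centroid of triangle NKV ⇒ M = (1/3, 1/3)
2. R lies on line VK with VR:RK = 2:3 ⇒ R = (0, 3/5)
3. B is the midpoint of KN ⇒ B = (1/2, 0)
4. W is the centroid of triangle VMR ⇒ W = (1/9, 29/45)
through B parallel to WR: direction (-1/9, -2/45); meets NM at G = (7/9, 1/9)
G = N + t·(M−N) with t = 1/3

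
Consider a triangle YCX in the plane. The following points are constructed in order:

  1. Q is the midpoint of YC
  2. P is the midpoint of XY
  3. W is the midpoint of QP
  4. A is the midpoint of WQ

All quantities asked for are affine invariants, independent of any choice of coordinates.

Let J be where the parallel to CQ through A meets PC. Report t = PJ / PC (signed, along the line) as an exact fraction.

Assign Y = (0, 0), C = (1, 0), X = (0, 1) — the answer is frame-independent, so this choice is without loss of generality.
1. Q is the midpoint of YC ⇒ Q = (1/2, 0)
2. P is the midpoint of XY ⇒ P = (0, 1/2)
3. W is the midpoint of QP ⇒ W = (1/4, 1/4)
4. A is the midpoint of WQ ⇒ A = (3/8, 1/8)
through A parallel to CQ: direction (-1/2, 0); meets PC at J = (3/4, 1/8)
J = P + t·(C−P) with t = 3/4

t = 3/4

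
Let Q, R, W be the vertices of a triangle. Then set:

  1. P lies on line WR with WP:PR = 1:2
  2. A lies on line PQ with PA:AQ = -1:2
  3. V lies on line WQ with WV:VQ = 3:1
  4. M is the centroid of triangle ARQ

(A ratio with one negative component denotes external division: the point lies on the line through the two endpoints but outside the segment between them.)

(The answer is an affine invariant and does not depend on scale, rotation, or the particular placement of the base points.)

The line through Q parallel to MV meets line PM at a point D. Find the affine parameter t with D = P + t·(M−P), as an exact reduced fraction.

t = 11/6

Work in coordinates with Q = (0, 0), R = (1, 0), W = (0, 1).
1. P lies on line WR with WP:PR = 1:2 ⇒ P = (1/3, 2/3)
2. A lies on line PQ with PA:AQ = -1:2 ⇒ A = (2/3, 4/3)
3. V lies on line WQ with WV:VQ = 3:1 ⇒ V = (0, 1/4)
4. M is the centroid of triangle ARQ ⇒ M = (5/9, 4/9)
through Q parallel to MV: direction (-5/9, -7/36); meets PM at D = (20/27, 7/27)
D = P + t·(M−P) with t = 11/6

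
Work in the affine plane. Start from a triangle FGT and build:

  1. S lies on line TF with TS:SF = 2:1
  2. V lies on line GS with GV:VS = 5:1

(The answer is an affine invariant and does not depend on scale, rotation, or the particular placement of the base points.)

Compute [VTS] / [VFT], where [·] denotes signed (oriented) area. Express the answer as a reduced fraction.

Assign F = (0, 0), G = (1, 0), T = (0, 1) — the answer is frame-independent, so this choice is without loss of generality.
1. S lies on line TF with TS:SF = 2:1 ⇒ S = (0, 1/3)
2. V lies on line GS with GV:VS = 5:1 ⇒ V = (1/6, 5/18)
2·[VTS] = 1/9, 2·[VFT] = -1/6
[VTS]:[VFT] = 1/9:-1/6 = -2/3

[VTS]:[VFT] = -2/3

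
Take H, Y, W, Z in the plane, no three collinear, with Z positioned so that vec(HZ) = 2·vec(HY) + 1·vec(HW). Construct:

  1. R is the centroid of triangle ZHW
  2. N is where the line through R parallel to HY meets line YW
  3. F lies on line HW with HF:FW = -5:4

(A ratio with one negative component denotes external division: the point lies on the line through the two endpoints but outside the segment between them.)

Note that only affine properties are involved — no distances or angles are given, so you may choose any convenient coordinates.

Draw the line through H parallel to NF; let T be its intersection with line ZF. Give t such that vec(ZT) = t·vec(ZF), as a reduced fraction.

t = 27/22

Work in coordinates with H = (0, 0), Y = (1, 0), W = (0, 1), Z = (2, 1).
1. R is the centroid of triangle ZHW ⇒ R = (2/3, 2/3)
2. N is where the line through R parallel to HY meets line YW ⇒ N = (1/3, 2/3)
3. F lies on line HW with HF:FW = -5:4 ⇒ F = (0, 5)
through H parallel to NF: direction (-1/3, 13/3); meets ZF at T = (-5/11, 65/11)
T = Z + t·(F−Z) with t = 27/22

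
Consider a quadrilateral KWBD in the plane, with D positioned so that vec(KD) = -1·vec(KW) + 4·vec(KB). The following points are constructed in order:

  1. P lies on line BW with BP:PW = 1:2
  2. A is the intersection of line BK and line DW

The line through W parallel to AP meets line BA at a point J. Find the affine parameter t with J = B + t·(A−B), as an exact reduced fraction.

t = 3

Set K = (0, 0), W = (1, 0), B = (0, 1), D = (-1, 4); any affine frame gives the same invariant.
1. P lies on line BW with BP:PW = 1:2 ⇒ P = (1/3, 2/3)
2. A is the intersection of line BK and line DW ⇒ A = (0, 2)
through W parallel to AP: direction (1/3, -4/3); meets BA at J = (0, 4)
J = B + t·(A−B) with t = 3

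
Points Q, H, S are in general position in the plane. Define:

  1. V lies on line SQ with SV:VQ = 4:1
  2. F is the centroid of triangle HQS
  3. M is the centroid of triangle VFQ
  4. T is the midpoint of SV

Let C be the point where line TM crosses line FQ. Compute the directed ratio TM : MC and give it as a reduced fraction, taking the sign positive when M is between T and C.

Work in coordinates with Q = (0, 0), H = (1, 0), S = (0, 1).
1. V lies on line SQ with SV:VQ = 4:1 ⇒ V = (0, 1/5)
2. F is the centroid of triangle HQS ⇒ F = (1/3, 1/3)
3. M is the centroid of triangle VFQ ⇒ M = (1/9, 8/45)
4. T is the midpoint of SV ⇒ T = (0, 3/5)
line TM meets FQ at C = (1/8, 1/8)
M = T + t·(C−T) with t = 8/9, so TM:MC = 8/9:1/9

TM:MC = 8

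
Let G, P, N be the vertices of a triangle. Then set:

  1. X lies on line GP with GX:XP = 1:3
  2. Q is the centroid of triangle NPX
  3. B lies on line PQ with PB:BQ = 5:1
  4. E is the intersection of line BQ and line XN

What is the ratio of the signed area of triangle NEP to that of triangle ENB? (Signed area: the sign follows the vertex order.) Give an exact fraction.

[NEP]:[ENB] = -9/4

Set G = (0, 0), P = (1, 0), N = (0, 1); any affine frame gives the same invariant.
1. X lies on line GP with GX:XP = 1:3 ⇒ X = (1/4, 0)
2. Q is the centroid of triangle NPX ⇒ Q = (5/12, 1/3)
3. B lies on line PQ with PB:BQ = 5:1 ⇒ B = (37/72, 5/18)
4. E is the intersection of line BQ and line XN ⇒ E = (1/8, 1/2)
2·[NEP] = 3/8, 2·[ENB] = -1/6
[NEP]:[ENB] = 3/8:-1/6 = -9/4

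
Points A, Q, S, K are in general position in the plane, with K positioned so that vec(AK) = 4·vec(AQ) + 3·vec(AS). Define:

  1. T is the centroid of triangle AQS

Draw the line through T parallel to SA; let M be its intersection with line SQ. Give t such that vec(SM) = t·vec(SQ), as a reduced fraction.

t = 1/3

Assign A = (0, 0), Q = (1, 0), S = (0, 1), K = (4, 3) — the answer is frame-independent, so this choice is without loss of generality.
1. T is the centroid of triangle AQS ⇒ T = (1/3, 1/3)
through T parallel to SA: direction (0, -1); meets SQ at M = (1/3, 2/3)
M = S + t·(Q−S) with t = 1/3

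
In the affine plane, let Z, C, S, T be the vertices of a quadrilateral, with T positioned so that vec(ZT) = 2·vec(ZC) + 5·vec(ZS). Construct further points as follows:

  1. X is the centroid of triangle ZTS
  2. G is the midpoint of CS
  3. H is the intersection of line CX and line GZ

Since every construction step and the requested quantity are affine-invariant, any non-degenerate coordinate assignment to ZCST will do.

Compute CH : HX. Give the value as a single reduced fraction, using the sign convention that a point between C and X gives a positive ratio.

Choose coordinates Z = (0, 0), C = (1, 0), S = (0, 1), T = (2, 5).
1. X is the centroid of triangle ZTS ⇒ X = (2/3, 2)
2. G is the midpoint of CS ⇒ G = (1/2, 1/2)
3. H is the intersection of line CX and line GZ ⇒ H = (6/7, 6/7)
H = C + t·(X−C) with t = 3/7, so CH:HX = t:(1−t) = 3/7:4/7

CH:HX = 3/4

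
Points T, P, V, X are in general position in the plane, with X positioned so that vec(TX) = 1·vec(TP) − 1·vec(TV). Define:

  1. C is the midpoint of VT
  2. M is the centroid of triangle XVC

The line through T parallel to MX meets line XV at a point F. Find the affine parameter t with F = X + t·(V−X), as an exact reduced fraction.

t = -3

Choose coordinates T = (0, 0), P = (1, 0), V = (0, 1), X = (1, -1).
1. C is the midpoint of VT ⇒ C = (0, 1/2)
2. M is the centroid of triangle XVC ⇒ M = (1/3, 1/6)
through T parallel to MX: direction (2/3, -7/6); meets XV at F = (4, -7)
F = X + t·(V−X) with t = -3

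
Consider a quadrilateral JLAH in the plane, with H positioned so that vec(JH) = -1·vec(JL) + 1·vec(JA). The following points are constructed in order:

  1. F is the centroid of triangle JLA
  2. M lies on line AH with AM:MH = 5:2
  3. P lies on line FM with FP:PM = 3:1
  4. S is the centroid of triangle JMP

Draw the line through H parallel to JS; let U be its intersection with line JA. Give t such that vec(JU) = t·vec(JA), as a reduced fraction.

t = -4/7

Choose coordinates J = (0, 0), L = (1, 0), A = (0, 1), H = (-1, 1).
1. F is the centroid of triangle JLA ⇒ F = (1/3, 1/3)
2. M lies on line AH with AM:MH = 5:2 ⇒ M = (-5/7, 1)
3. P lies on line FM with FP:PM = 3:1 ⇒ P = (-19/42, 5/6)
4. S is the centroid of triangle JMP ⇒ S = (-7/18, 11/18)
through H parallel to JS: direction (-7/18, 11/18); meets JA at U = (0, -4/7)
U = J + t·(A−J) with t = -4/7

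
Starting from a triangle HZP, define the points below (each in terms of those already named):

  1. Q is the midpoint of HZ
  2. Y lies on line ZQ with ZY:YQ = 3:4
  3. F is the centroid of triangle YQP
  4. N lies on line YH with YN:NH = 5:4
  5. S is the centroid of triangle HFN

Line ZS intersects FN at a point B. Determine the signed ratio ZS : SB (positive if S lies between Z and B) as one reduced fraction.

ZS:SB = -145/22

Set H = (0, 0), Z = (1, 0), P = (0, 1); any affine frame gives the same invariant.
1. Q is the midpoint of HZ ⇒ Q = (1/2, 0)
2. Y lies on line ZQ with ZY:YQ = 3:4 ⇒ Y = (11/14, 0)
3. F is the centroid of triangle YQP ⇒ F = (3/7, 1/3)
4. N lies on line YH with YN:NH = 5:4 ⇒ N = (22/63, 0)
5. S is the centroid of triangle HFN ⇒ S = (7/27, 1/9)
line ZS meets FN at B = (97/261, 41/435)
S = Z + t·(B−Z) with t = 145/123, so ZS:SB = 145/123:-22/123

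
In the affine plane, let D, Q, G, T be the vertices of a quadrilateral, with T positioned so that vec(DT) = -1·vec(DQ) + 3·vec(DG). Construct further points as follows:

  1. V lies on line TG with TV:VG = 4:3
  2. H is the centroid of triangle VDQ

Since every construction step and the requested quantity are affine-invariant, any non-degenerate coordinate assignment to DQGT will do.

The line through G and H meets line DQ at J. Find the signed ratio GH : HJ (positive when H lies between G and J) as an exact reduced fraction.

GH:HJ = 8/13

Choose coordinates D = (0, 0), Q = (1, 0), G = (0, 1), T = (-1, 3).
1. V lies on line TG with TV:VG = 4:3 ⇒ V = (-3/7, 13/7)
2. H is the centroid of triangle VDQ ⇒ H = (4/21, 13/21)
line GH meets DQ at J = (1/2, 0)
H = G + t·(J−G) with t = 8/21, so GH:HJ = 8/21:13/21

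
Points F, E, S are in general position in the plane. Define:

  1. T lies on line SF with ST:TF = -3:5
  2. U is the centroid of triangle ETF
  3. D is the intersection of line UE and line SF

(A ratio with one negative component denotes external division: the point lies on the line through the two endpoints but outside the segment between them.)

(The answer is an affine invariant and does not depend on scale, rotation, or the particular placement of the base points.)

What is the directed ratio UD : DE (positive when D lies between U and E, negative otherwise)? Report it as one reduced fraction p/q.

UD:DE = -1/3

Work in coordinates with F = (0, 0), E = (1, 0), S = (0, 1).
1. T lies on line SF with ST:TF = -3:5 ⇒ T = (0, 5/2)
2. U is the centroid of triangle ETF ⇒ U = (1/3, 5/6)
3. D is the intersection of line UE and line SF ⇒ D = (0, 5/4)
D = U + t·(E−U) with t = -1/2, so UD:DE = t:(1−t) = -1/2:3/2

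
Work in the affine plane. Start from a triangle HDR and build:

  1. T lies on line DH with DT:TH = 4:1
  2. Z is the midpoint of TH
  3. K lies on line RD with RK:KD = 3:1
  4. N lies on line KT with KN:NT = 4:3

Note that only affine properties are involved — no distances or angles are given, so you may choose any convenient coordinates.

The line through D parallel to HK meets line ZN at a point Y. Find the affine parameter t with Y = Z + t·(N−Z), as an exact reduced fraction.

Choose coordinates H = (0, 0), D = (1, 0), R = (0, 1).
1. T lies on line DH with DT:TH = 4:1 ⇒ T = (1/5, 0)
2. Z is the midpoint of TH ⇒ Z = (1/10, 0)
3. K lies on line RD with RK:KD = 3:1 ⇒ K = (3/4, 1/4)
4. N lies on line KT with KN:NT = 4:3 ⇒ N = (61/140, 3/28)
through D parallel to HK: direction (3/4, 1/4); meets ZN at Y = (85/4, 27/4)
Y = Z + t·(N−Z) with t = 63

t = 63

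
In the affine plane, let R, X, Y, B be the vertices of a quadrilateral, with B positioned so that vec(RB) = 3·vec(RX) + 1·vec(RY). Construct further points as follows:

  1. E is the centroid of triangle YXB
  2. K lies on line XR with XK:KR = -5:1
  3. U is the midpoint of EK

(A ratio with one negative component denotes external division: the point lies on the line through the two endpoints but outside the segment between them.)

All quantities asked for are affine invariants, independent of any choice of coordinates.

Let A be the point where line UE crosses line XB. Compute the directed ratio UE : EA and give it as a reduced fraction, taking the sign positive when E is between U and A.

Work in coordinates with R = (0, 0), X = (1, 0), Y = (0, 1), B = (3, 1).
1. E is the centroid of triangle YXB ⇒ E = (4/3, 2/3)
2. K lies on line XR with XK:KR = -5:1 ⇒ K = (-1/4, 0)
3. U is the midpoint of EK ⇒ U = (13/24, 1/3)
line UE meets XB at A = (23/3, 10/3)
E = U + t·(A−U) with t = 1/9, so UE:EA = 1/9:8/9

UE:EA = 1/8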